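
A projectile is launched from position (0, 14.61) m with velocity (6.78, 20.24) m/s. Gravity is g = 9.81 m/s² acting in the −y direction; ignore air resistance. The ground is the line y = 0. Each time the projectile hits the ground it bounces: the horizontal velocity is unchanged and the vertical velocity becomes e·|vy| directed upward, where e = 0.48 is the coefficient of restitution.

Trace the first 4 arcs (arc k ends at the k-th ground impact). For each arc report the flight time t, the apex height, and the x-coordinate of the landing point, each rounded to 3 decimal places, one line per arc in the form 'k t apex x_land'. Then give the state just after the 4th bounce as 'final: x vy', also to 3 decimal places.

Arc 1: start y=14.610, vy=20.240 → t=4.753, apex=35.490, x_land=32.226, impact vy=-26.388
  bounce: vy ← 0.48·26.388 = 12.666
Arc 2: start y=0.000, vy=12.666 → t=2.582, apex=8.177, x_land=49.734, impact vy=-12.666
  bounce: vy ← 0.48·12.666 = 6.080
Arc 3: start y=0.000, vy=6.080 → t=1.239, apex=1.884, x_land=58.137, impact vy=-6.080
  bounce: vy ← 0.48·6.080 = 2.918
Arc 4: start y=0.000, vy=2.918 → t=0.595, apex=0.434, x_land=62.171, impact vy=-2.918
  bounce: vy ← 0.48·2.918 = 1.401

1 4.753 35.490 32.226
2 2.582 8.177 49.734
3 1.239 1.884 58.137
4 0.595 0.434 62.171
final: 62.171 1.401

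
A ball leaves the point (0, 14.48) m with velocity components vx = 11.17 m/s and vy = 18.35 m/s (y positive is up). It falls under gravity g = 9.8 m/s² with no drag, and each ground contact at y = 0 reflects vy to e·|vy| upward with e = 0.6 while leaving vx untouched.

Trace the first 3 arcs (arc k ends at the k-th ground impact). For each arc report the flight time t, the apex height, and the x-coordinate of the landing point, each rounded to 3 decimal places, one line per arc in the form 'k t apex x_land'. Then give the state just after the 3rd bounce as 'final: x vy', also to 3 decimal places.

1 4.414 31.660 49.308
2 3.050 11.397 83.379
3 1.830 4.103 103.822
final: 103.822 5.381

Arc 1: start y=14.480, vy=18.350 → t=4.414, apex=31.660, x_land=49.308, impact vy=-24.910
  bounce: vy ← 0.6·24.910 = 14.946
Arc 2: start y=0.000, vy=14.946 → t=3.050, apex=11.397, x_land=83.379, impact vy=-14.946
  bounce: vy ← 0.6·14.946 = 8.968
Arc 3: start y=0.000, vy=8.968 → t=1.830, apex=4.103, x_land=103.822, impact vy=-8.968
  bounce: vy ← 0.6·8.968 = 5.381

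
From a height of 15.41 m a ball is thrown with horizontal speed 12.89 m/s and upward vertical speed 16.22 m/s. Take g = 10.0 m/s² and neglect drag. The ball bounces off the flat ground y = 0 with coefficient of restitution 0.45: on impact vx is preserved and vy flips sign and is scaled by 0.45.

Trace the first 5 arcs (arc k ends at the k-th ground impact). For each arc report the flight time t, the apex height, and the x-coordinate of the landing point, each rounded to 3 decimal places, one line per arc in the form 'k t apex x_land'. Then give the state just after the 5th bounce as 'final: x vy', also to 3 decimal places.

1 4.012 28.564 51.717
2 2.151 5.784 79.445
3 0.968 1.171 91.923
4 0.436 0.237 97.538
5 0.196 0.048 100.065
final: 100.065 0.441

Arc 1: start y=15.410, vy=16.220 → t=4.012, apex=28.564, x_land=51.717, impact vy=-23.902
  bounce: vy ← 0.45·23.902 = 10.756
Arc 2: start y=0.000, vy=10.756 → t=2.151, apex=5.784, x_land=79.445, impact vy=-10.756
  bounce: vy ← 0.45·10.756 = 4.840
Arc 3: start y=0.000, vy=4.840 → t=0.968, apex=1.171, x_land=91.923, impact vy=-4.840
  bounce: vy ← 0.45·4.840 = 2.178
Arc 4: start y=0.000, vy=2.178 → t=0.436, apex=0.237, x_land=97.538, impact vy=-2.178
  bounce: vy ← 0.45·2.178 = 0.980
Arc 5: start y=0.000, vy=0.980 → t=0.196, apex=0.048, x_land=100.065, impact vy=-0.980
  bounce: vy ← 0.45·0.980 = 0.441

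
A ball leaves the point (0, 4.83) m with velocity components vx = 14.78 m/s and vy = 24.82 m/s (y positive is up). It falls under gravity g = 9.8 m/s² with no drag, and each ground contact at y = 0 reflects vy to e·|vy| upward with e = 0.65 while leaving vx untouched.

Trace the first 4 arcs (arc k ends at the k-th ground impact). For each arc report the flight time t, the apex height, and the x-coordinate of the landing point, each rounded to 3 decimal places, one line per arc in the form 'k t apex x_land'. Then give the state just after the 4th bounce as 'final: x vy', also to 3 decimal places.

1 5.253 36.260 77.639
2 3.536 15.320 129.907
3 2.299 6.473 163.881
4 1.494 2.735 185.964
final: 185.964 4.759

Arc 1: start y=4.830, vy=24.820 → t=5.253, apex=36.260, x_land=77.639, impact vy=-26.659
  bounce: vy ← 0.65·26.659 = 17.328
Arc 2: start y=0.000, vy=17.328 → t=3.536, apex=15.320, x_land=129.907, impact vy=-17.328
  bounce: vy ← 0.65·17.328 = 11.263
Arc 3: start y=0.000, vy=11.263 → t=2.299, apex=6.473, x_land=163.881, impact vy=-11.263
  bounce: vy ← 0.65·11.263 = 7.321
Arc 4: start y=0.000, vy=7.321 → t=1.494, apex=2.735, x_land=185.964, impact vy=-7.321
  bounce: vy ← 0.65·7.321 = 4.759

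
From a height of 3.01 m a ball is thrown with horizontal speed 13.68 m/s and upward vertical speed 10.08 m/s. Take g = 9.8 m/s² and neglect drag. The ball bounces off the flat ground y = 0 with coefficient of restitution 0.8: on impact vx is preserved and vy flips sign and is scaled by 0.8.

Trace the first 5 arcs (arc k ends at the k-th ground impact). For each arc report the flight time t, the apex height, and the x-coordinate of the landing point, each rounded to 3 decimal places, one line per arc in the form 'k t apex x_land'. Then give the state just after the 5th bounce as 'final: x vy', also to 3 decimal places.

1 2.322 8.194 31.761
2 2.069 5.244 60.066
3 1.655 3.356 82.709
4 1.324 2.148 100.824
5 1.059 1.375 115.316
final: 115.316 4.153

Arc 1: start y=3.010, vy=10.080 → t=2.322, apex=8.194, x_land=31.761, impact vy=-12.673
  bounce: vy ← 0.8·12.673 = 10.138
Arc 2: start y=0.000, vy=10.138 → t=2.069, apex=5.244, x_land=60.066, impact vy=-10.138
  bounce: vy ← 0.8·10.138 = 8.111
Arc 3: start y=0.000, vy=8.111 → t=1.655, apex=3.356, x_land=82.709, impact vy=-8.111
  bounce: vy ← 0.8·8.111 = 6.489
Arc 4: start y=0.000, vy=6.489 → t=1.324, apex=2.148, x_land=100.824, impact vy=-6.489
  bounce: vy ← 0.8·6.489 = 5.191
Arc 5: start y=0.000, vy=5.191 → t=1.059, apex=1.375, x_land=115.316, impact vy=-5.191
  bounce: vy ← 0.8·5.191 = 4.153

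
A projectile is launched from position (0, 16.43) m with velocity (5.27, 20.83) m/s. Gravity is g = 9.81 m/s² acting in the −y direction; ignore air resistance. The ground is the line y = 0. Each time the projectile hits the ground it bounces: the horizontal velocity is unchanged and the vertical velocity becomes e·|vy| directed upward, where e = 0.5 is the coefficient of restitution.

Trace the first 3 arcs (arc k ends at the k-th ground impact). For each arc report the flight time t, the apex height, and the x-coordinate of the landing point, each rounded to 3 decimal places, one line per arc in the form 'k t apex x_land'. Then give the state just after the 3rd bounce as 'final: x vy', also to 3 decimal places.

1 4.927 38.545 25.963
2 2.803 9.636 40.736
3 1.402 2.409 48.123
final: 48.123 3.437

Arc 1: start y=16.430, vy=20.830 → t=4.927, apex=38.545, x_land=25.963, impact vy=-27.500
  bounce: vy ← 0.5·27.500 = 13.750
Arc 2: start y=0.000, vy=13.750 → t=2.803, apex=9.636, x_land=40.736, impact vy=-13.750
  bounce: vy ← 0.5·13.750 = 6.875
Arc 3: start y=0.000, vy=6.875 → t=1.402, apex=2.409, x_land=48.123, impact vy=-6.875
  bounce: vy ← 0.5·6.875 = 3.437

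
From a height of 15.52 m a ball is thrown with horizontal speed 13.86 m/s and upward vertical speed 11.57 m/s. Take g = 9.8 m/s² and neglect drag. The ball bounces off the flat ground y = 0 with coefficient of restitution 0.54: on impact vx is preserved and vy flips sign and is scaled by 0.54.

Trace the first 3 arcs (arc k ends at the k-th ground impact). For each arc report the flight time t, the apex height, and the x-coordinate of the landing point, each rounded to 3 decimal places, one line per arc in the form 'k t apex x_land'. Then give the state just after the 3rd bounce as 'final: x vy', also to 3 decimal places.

1 3.316 22.350 45.964
2 2.307 6.517 77.933
3 1.246 1.900 95.196
final: 95.196 3.296

Arc 1: start y=15.520, vy=11.570 → t=3.316, apex=22.350, x_land=45.964, impact vy=-20.930
  bounce: vy ← 0.54·20.930 = 11.302
Arc 2: start y=0.000, vy=11.302 → t=2.307, apex=6.517, x_land=77.933, impact vy=-11.302
  bounce: vy ← 0.54·11.302 = 6.103
Arc 3: start y=0.000, vy=6.103 → t=1.246, apex=1.900, x_land=95.196, impact vy=-6.103
  bounce: vy ← 0.54·6.103 = 3.296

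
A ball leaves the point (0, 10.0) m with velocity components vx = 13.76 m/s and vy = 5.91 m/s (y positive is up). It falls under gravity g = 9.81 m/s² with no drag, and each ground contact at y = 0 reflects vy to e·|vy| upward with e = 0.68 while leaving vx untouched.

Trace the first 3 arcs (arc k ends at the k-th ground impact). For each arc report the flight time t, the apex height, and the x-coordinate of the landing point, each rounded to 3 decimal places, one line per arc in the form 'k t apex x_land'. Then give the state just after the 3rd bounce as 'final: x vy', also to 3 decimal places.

1 2.152 11.780 29.614
2 2.108 5.447 58.615
3 1.433 2.519 78.336
final: 78.336 4.780

Arc 1: start y=10.000, vy=5.910 → t=2.152, apex=11.780, x_land=29.614, impact vy=-15.203
  bounce: vy ← 0.68·15.203 = 10.338
Arc 2: start y=0.000, vy=10.338 → t=2.108, apex=5.447, x_land=58.615, impact vy=-10.338
  bounce: vy ← 0.68·10.338 = 7.030
Arc 3: start y=0.000, vy=7.030 → t=1.433, apex=2.519, x_land=78.336, impact vy=-7.030
  bounce: vy ← 0.68·7.030 = 4.780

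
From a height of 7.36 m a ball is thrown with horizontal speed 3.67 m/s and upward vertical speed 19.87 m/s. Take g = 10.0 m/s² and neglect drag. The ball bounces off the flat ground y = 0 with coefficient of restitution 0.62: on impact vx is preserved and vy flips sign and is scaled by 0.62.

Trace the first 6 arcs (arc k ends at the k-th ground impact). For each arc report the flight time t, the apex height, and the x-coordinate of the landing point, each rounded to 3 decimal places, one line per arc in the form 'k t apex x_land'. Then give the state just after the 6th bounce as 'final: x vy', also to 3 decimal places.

1 4.315 27.101 15.837
2 2.887 10.418 26.431
3 1.790 4.005 33.000
4 1.110 1.539 37.073
5 0.688 0.592 39.598
6 0.427 0.227 41.163
final: 41.163 1.322

Arc 1: start y=7.360, vy=19.870 → t=4.315, apex=27.101, x_land=15.837, impact vy=-23.281
  bounce: vy ← 0.62·23.281 = 14.434
Arc 2: start y=0.000, vy=14.434 → t=2.887, apex=10.418, x_land=26.431, impact vy=-14.434
  bounce: vy ← 0.62·14.434 = 8.949
Arc 3: start y=0.000, vy=8.949 → t=1.790, apex=4.005, x_land=33.000, impact vy=-8.949
  bounce: vy ← 0.62·8.949 = 5.549
Arc 4: start y=0.000, vy=5.549 → t=1.110, apex=1.539, x_land=37.073, impact vy=-5.549
  bounce: vy ← 0.62·5.549 = 3.440
Arc 5: start y=0.000, vy=3.440 → t=0.688, apex=0.592, x_land=39.598, impact vy=-3.440
  bounce: vy ← 0.62·3.440 = 2.133
Arc 6: start y=0.000, vy=2.133 → t=0.427, apex=0.227, x_land=41.163, impact vy=-2.133
  bounce: vy ← 0.62·2.133 = 1.322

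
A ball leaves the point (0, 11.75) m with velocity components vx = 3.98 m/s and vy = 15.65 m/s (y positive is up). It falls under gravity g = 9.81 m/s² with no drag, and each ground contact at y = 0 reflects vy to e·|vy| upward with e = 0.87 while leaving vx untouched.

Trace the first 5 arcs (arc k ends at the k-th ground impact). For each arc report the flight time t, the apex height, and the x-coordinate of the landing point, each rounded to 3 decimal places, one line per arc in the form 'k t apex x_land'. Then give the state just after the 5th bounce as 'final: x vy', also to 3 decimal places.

Arc 1: start y=11.750, vy=15.650 → t=3.818, apex=24.233, x_land=15.196, impact vy=-21.805
  bounce: vy ← 0.87·21.805 = 18.970
Arc 2: start y=0.000, vy=18.970 → t=3.868, apex=18.342, x_land=30.589, impact vy=-18.970
  bounce: vy ← 0.87·18.970 = 16.504
Arc 3: start y=0.000, vy=16.504 → t=3.365, apex=13.883, x_land=43.980, impact vy=-16.504
  bounce: vy ← 0.87·16.504 = 14.359
Arc 4: start y=0.000, vy=14.359 → t=2.927, apex=10.508, x_land=55.631, impact vy=-14.359
  bounce: vy ← 0.87·14.359 = 12.492
Arc 5: start y=0.000, vy=12.492 → t=2.547, apex=7.954, x_land=65.768, impact vy=-12.492
  bounce: vy ← 0.87·12.492 = 10.868

1 3.818 24.233 15.196
2 3.868 18.342 30.589
3 3.365 13.883 43.980
4 2.927 10.508 55.631
5 2.547 7.954 65.768
final: 65.768 10.868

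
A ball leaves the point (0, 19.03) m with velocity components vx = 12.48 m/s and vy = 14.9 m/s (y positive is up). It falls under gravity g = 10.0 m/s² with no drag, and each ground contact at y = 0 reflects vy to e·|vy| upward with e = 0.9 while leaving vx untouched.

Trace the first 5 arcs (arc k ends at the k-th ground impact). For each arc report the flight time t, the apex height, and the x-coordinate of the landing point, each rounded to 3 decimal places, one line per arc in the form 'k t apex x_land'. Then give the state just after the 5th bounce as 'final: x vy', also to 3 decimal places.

Arc 1: start y=19.030, vy=14.900 → t=3.945, apex=30.131, x_land=49.231, impact vy=-24.548
  bounce: vy ← 0.9·24.548 = 22.093
Arc 2: start y=0.000, vy=22.093 → t=4.419, apex=24.406, x_land=104.376, impact vy=-22.093
  bounce: vy ← 0.9·22.093 = 19.884
Arc 3: start y=0.000, vy=19.884 → t=3.977, apex=19.769, x_land=154.007, impact vy=-19.884
  bounce: vy ← 0.9·19.884 = 17.896
Arc 4: start y=0.000, vy=17.896 → t=3.579, apex=16.013, x_land=198.674, impact vy=-17.896
  bounce: vy ← 0.9·17.896 = 16.106
Arc 5: start y=0.000, vy=16.106 → t=3.221, apex=12.970, x_land=238.875, impact vy=-16.106
  bounce: vy ← 0.9·16.106 = 14.495

1 3.945 30.131 49.231
2 4.419 24.406 104.376
3 3.977 19.769 154.007
4 3.579 16.013 198.674
5 3.221 12.970 238.875
final: 238.875 14.495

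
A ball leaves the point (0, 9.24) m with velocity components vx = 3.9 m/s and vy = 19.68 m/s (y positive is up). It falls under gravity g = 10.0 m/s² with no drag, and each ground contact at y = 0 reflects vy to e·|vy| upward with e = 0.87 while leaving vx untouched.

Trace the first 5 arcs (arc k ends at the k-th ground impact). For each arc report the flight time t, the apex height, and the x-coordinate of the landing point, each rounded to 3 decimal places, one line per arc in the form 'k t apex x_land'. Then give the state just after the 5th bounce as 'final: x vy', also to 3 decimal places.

Arc 1: start y=9.240, vy=19.680 → t=4.360, apex=28.605, x_land=17.003, impact vy=-23.919
  bounce: vy ← 0.87·23.919 = 20.809
Arc 2: start y=0.000, vy=20.809 → t=4.162, apex=21.651, x_land=33.235, impact vy=-20.809
  bounce: vy ← 0.87·20.809 = 18.104
Arc 3: start y=0.000, vy=18.104 → t=3.621, apex=16.388, x_land=47.356, impact vy=-18.104
  bounce: vy ← 0.87·18.104 = 15.751
Arc 4: start y=0.000, vy=15.751 → t=3.150, apex=12.404, x_land=59.641, impact vy=-15.751
  bounce: vy ← 0.87·15.751 = 13.703
Arc 5: start y=0.000, vy=13.703 → t=2.741, apex=9.389, x_land=70.330, impact vy=-13.703
  bounce: vy ← 0.87·13.703 = 11.922

1 4.360 28.605 17.003
2 4.162 21.651 33.235
3 3.621 16.388 47.356
4 3.150 12.404 59.641
5 2.741 9.389 70.330
final: 70.330 11.922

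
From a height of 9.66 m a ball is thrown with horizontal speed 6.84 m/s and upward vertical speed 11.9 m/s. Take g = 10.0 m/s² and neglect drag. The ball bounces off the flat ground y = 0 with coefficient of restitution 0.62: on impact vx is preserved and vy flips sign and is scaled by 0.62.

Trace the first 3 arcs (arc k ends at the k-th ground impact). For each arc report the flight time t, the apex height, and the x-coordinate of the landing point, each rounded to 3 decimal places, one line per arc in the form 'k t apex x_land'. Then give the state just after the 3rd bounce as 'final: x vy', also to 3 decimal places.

Arc 1: start y=9.660, vy=11.900 → t=3.020, apex=16.741, x_land=20.655, impact vy=-18.298
  bounce: vy ← 0.62·18.298 = 11.345
Arc 2: start y=0.000, vy=11.345 → t=2.269, apex=6.435, x_land=36.175, impact vy=-11.345
  bounce: vy ← 0.62·11.345 = 7.034
Arc 3: start y=0.000, vy=7.034 → t=1.407, apex=2.474, x_land=45.797, impact vy=-7.034
  bounce: vy ← 0.62·7.034 = 4.361

1 3.020 16.741 20.655
2 2.269 6.435 36.175
3 1.407 2.474 45.797
final: 45.797 4.361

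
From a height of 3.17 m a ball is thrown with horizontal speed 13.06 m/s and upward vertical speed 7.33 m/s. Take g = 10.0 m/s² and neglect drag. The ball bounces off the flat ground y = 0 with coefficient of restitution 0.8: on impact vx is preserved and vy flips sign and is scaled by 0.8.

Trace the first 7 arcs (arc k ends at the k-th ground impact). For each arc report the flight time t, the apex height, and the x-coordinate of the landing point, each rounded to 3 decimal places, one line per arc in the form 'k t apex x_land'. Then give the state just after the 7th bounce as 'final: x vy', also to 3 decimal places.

1 1.815 5.856 23.707
2 1.732 3.748 46.322
3 1.385 2.399 64.414
4 1.108 1.535 78.888
5 0.887 0.983 90.467
6 0.709 0.629 99.730
7 0.567 0.402 107.140
final: 107.140 2.270

Arc 1: start y=3.170, vy=7.330 → t=1.815, apex=5.856, x_land=23.707, impact vy=-10.823
  bounce: vy ← 0.8·10.823 = 8.658
Arc 2: start y=0.000, vy=8.658 → t=1.732, apex=3.748, x_land=46.322, impact vy=-8.658
  bounce: vy ← 0.8·8.658 = 6.926
Arc 3: start y=0.000, vy=6.926 → t=1.385, apex=2.399, x_land=64.414, impact vy=-6.926
  bounce: vy ← 0.8·6.926 = 5.541
Arc 4: start y=0.000, vy=5.541 → t=1.108, apex=1.535, x_land=78.888, impact vy=-5.541
  bounce: vy ← 0.8·5.541 = 4.433
Arc 5: start y=0.000, vy=4.433 → t=0.887, apex=0.983, x_land=90.467, impact vy=-4.433
  bounce: vy ← 0.8·4.433 = 3.546
Arc 6: start y=0.000, vy=3.546 → t=0.709, apex=0.629, x_land=99.730, impact vy=-3.546
  bounce: vy ← 0.8·3.546 = 2.837
Arc 7: start y=0.000, vy=2.837 → t=0.567, apex=0.402, x_land=107.140, impact vy=-2.837
  bounce: vy ← 0.8·2.837 = 2.270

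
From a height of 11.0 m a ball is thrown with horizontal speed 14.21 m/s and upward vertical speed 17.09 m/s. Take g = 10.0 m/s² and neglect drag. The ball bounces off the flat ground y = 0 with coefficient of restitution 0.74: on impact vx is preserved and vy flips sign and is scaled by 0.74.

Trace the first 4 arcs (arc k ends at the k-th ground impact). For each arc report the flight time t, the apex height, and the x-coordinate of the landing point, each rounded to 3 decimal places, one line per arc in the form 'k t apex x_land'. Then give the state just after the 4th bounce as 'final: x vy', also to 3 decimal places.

1 3.972 25.603 56.441
2 3.349 14.020 104.031
3 2.478 7.678 139.248
4 1.834 4.204 165.308
final: 165.308 6.786

Arc 1: start y=11.000, vy=17.090 → t=3.972, apex=25.603, x_land=56.441, impact vy=-22.629
  bounce: vy ← 0.74·22.629 = 16.745
Arc 2: start y=0.000, vy=16.745 → t=3.349, apex=14.020, x_land=104.031, impact vy=-16.745
  bounce: vy ← 0.74·16.745 = 12.392
Arc 3: start y=0.000, vy=12.392 → t=2.478, apex=7.678, x_land=139.248, impact vy=-12.392
  bounce: vy ← 0.74·12.392 = 9.170
Arc 4: start y=0.000, vy=9.170 → t=1.834, apex=4.204, x_land=165.308, impact vy=-9.170
  bounce: vy ← 0.74·9.170 = 6.786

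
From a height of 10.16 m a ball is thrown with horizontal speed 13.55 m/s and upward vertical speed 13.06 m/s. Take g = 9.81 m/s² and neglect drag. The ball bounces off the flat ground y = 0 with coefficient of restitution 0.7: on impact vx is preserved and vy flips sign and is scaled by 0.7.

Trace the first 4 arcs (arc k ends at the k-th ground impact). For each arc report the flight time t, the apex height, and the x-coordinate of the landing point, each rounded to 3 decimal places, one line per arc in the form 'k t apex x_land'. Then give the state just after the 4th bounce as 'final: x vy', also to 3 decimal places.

Arc 1: start y=10.160, vy=13.060 → t=3.292, apex=18.853, x_land=44.604, impact vy=-19.233
  bounce: vy ← 0.7·19.233 = 13.463
Arc 2: start y=0.000, vy=13.463 → t=2.745, apex=9.238, x_land=81.796, impact vy=-13.463
  bounce: vy ← 0.7·13.463 = 9.424
Arc 3: start y=0.000, vy=9.424 → t=1.921, apex=4.527, x_land=107.830, impact vy=-9.424
  bounce: vy ← 0.7·9.424 = 6.597
Arc 4: start y=0.000, vy=6.597 → t=1.345, apex=2.218, x_land=126.053, impact vy=-6.597
  bounce: vy ← 0.7·6.597 = 4.618

1 3.292 18.853 44.604
2 2.745 9.238 81.796
3 1.921 4.527 107.830
4 1.345 2.218 126.053
final: 126.053 4.618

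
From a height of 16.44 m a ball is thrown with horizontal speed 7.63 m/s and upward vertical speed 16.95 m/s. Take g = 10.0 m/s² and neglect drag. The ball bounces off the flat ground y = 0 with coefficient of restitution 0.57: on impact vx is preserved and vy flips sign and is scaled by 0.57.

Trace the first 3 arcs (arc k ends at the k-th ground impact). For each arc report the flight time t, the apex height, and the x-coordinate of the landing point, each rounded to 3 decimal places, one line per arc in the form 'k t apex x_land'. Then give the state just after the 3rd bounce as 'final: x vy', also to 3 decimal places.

Arc 1: start y=16.440, vy=16.950 → t=4.177, apex=30.805, x_land=31.872, impact vy=-24.821
  bounce: vy ← 0.57·24.821 = 14.148
Arc 2: start y=0.000, vy=14.148 → t=2.830, apex=10.009, x_land=53.462, impact vy=-14.148
  bounce: vy ← 0.57·14.148 = 8.064
Arc 3: start y=0.000, vy=8.064 → t=1.613, apex=3.252, x_land=65.768, impact vy=-8.064
  bounce: vy ← 0.57·8.064 = 4.597

1 4.177 30.805 31.872
2 2.830 10.009 53.462
3 1.613 3.252 65.768
final: 65.768 4.597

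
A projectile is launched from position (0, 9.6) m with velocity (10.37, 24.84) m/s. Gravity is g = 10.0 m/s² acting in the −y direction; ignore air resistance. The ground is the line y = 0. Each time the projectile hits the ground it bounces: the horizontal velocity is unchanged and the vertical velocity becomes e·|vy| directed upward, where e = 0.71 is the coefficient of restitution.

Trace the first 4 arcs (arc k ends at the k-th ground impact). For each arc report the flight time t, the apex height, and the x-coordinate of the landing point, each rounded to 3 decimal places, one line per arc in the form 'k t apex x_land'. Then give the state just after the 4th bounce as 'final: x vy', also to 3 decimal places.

Arc 1: start y=9.600, vy=24.840 → t=5.328, apex=40.451, x_land=55.255, impact vy=-28.443
  bounce: vy ← 0.71·28.443 = 20.195
Arc 2: start y=0.000, vy=20.195 → t=4.039, apex=20.391, x_land=97.139, impact vy=-20.195
  bounce: vy ← 0.71·20.195 = 14.338
Arc 3: start y=0.000, vy=14.338 → t=2.868, apex=10.279, x_land=126.877, impact vy=-14.338
  bounce: vy ← 0.71·14.338 = 10.180
Arc 4: start y=0.000, vy=10.180 → t=2.036, apex=5.182, x_land=147.990, impact vy=-10.180
  bounce: vy ← 0.71·10.180 = 7.228

1 5.328 40.451 55.255
2 4.039 20.391 97.139
3 2.868 10.279 126.877
4 2.036 5.182 147.990
final: 147.990 7.228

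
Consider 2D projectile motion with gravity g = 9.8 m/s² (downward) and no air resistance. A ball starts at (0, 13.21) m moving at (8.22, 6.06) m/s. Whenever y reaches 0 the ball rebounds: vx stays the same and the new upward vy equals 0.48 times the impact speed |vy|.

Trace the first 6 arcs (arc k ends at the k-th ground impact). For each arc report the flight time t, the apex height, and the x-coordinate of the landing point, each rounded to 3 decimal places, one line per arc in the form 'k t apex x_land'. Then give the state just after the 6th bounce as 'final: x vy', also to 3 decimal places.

1 2.373 15.084 19.505
2 1.684 3.475 33.350
3 0.808 0.801 39.996
4 0.388 0.184 43.186
5 0.186 0.043 44.717
6 0.089 0.010 45.452
final: 45.452 0.210

Arc 1: start y=13.210, vy=6.060 → t=2.373, apex=15.084, x_land=19.505, impact vy=-17.194
  bounce: vy ← 0.48·17.194 = 8.253
Arc 2: start y=0.000, vy=8.253 → t=1.684, apex=3.475, x_land=33.350, impact vy=-8.253
  bounce: vy ← 0.48·8.253 = 3.962
Arc 3: start y=0.000, vy=3.962 → t=0.808, apex=0.801, x_land=39.996, impact vy=-3.962
  bounce: vy ← 0.48·3.962 = 1.902
Arc 4: start y=0.000, vy=1.902 → t=0.388, apex=0.184, x_land=43.186, impact vy=-1.902
  bounce: vy ← 0.48·1.902 = 0.913
Arc 5: start y=0.000, vy=0.913 → t=0.186, apex=0.043, x_land=44.717, impact vy=-0.913
  bounce: vy ← 0.48·0.913 = 0.438
Arc 6: start y=0.000, vy=0.438 → t=0.089, apex=0.010, x_land=45.452, impact vy=-0.438
  bounce: vy ← 0.48·0.438 = 0.210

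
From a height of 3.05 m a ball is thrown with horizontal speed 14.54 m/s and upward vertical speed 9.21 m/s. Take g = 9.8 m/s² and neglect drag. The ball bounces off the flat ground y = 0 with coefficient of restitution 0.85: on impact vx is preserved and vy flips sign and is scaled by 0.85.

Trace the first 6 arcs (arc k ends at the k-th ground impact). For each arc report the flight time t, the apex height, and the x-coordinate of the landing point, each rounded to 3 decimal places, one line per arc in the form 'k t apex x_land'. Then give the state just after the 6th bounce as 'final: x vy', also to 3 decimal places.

1 2.167 7.378 31.506
2 2.086 5.330 61.836
3 1.773 3.851 87.617
4 1.507 2.783 109.531
5 1.281 2.010 128.158
6 1.089 1.452 143.990
final: 143.990 4.535

Arc 1: start y=3.050, vy=9.210 → t=2.167, apex=7.378, x_land=31.506, impact vy=-12.025
  bounce: vy ← 0.85·12.025 = 10.221
Arc 2: start y=0.000, vy=10.221 → t=2.086, apex=5.330, x_land=61.836, impact vy=-10.221
  bounce: vy ← 0.85·10.221 = 8.688
Arc 3: start y=0.000, vy=8.688 → t=1.773, apex=3.851, x_land=87.617, impact vy=-8.688
  bounce: vy ← 0.85·8.688 = 7.385
Arc 4: start y=0.000, vy=7.385 → t=1.507, apex=2.783, x_land=109.531, impact vy=-7.385
  bounce: vy ← 0.85·7.385 = 6.277
Arc 5: start y=0.000, vy=6.277 → t=1.281, apex=2.010, x_land=128.158, impact vy=-6.277
  bounce: vy ← 0.85·6.277 = 5.336
Arc 6: start y=0.000, vy=5.336 → t=1.089, apex=1.452, x_land=143.990, impact vy=-5.336
  bounce: vy ← 0.85·5.336 = 4.535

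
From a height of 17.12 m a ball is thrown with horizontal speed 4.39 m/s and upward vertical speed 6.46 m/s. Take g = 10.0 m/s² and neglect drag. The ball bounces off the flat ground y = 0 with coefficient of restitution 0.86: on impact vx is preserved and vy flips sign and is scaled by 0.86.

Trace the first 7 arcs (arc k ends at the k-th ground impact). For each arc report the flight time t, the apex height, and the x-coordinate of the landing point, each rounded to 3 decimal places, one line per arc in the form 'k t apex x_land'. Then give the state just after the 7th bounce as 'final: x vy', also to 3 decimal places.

Arc 1: start y=17.120, vy=6.460 → t=2.606, apex=19.207, x_land=11.440, impact vy=-19.599
  bounce: vy ← 0.86·19.599 = 16.855
Arc 2: start y=0.000, vy=16.855 → t=3.371, apex=14.205, x_land=26.239, impact vy=-16.855
  bounce: vy ← 0.86·16.855 = 14.496
Arc 3: start y=0.000, vy=14.496 → t=2.899, apex=10.506, x_land=38.966, impact vy=-14.496
  bounce: vy ← 0.86·14.496 = 12.466
Arc 4: start y=0.000, vy=12.466 → t=2.493, apex=7.770, x_land=49.912, impact vy=-12.466
  bounce: vy ← 0.86·12.466 = 10.721
Arc 5: start y=0.000, vy=10.721 → t=2.144, apex=5.747, x_land=59.325, impact vy=-10.721
  bounce: vy ← 0.86·10.721 = 9.220
Arc 6: start y=0.000, vy=9.220 → t=1.844, apex=4.250, x_land=67.420, impact vy=-9.220
  bounce: vy ← 0.86·9.220 = 7.929
Arc 7: start y=0.000, vy=7.929 → t=1.586, apex=3.144, x_land=74.382, impact vy=-7.929
  bounce: vy ← 0.86·7.929 = 6.819

1 2.606 19.207 11.440
2 3.371 14.205 26.239
3 2.899 10.506 38.966
4 2.493 7.770 49.912
5 2.144 5.747 59.325
6 1.844 4.250 67.420
7 1.586 3.144 74.382
final: 74.382 6.819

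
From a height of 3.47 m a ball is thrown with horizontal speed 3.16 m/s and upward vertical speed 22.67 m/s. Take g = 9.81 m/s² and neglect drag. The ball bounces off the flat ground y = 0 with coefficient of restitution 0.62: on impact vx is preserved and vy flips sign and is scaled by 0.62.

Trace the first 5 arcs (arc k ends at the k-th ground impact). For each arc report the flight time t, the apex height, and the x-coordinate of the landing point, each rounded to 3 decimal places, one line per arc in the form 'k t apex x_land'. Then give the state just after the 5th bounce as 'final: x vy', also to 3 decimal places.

1 4.770 29.664 15.074
2 3.049 11.403 24.710
3 1.891 4.383 30.684
4 1.172 1.685 34.388
5 0.727 0.648 36.685
final: 36.685 2.210

Arc 1: start y=3.470, vy=22.670 → t=4.770, apex=29.664, x_land=15.074, impact vy=-24.125
  bounce: vy ← 0.62·24.125 = 14.957
Arc 2: start y=0.000, vy=14.957 → t=3.049, apex=11.403, x_land=24.710, impact vy=-14.957
  bounce: vy ← 0.62·14.957 = 9.274
Arc 3: start y=0.000, vy=9.274 → t=1.891, apex=4.383, x_land=30.684, impact vy=-9.274
  bounce: vy ← 0.62·9.274 = 5.750
Arc 4: start y=0.000, vy=5.750 → t=1.172, apex=1.685, x_land=34.388, impact vy=-5.750
  bounce: vy ← 0.62·5.750 = 3.565
Arc 5: start y=0.000, vy=3.565 → t=0.727, apex=0.648, x_land=36.685, impact vy=-3.565
  bounce: vy ← 0.62·3.565 = 2.210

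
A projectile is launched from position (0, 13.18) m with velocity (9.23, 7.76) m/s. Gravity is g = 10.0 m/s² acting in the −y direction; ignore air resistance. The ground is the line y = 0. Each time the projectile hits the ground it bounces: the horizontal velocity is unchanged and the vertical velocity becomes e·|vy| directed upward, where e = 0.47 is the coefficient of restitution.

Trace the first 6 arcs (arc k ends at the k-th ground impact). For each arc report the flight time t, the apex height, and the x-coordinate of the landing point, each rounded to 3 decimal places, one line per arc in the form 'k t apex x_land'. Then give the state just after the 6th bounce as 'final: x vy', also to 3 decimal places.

1 2.575 16.191 23.772
2 1.692 3.577 39.385
3 0.795 0.790 46.723
4 0.374 0.175 50.171
5 0.176 0.039 51.792
6 0.083 0.009 52.554
final: 52.554 0.194

Arc 1: start y=13.180, vy=7.760 → t=2.575, apex=16.191, x_land=23.772, impact vy=-17.995
  bounce: vy ← 0.47·17.995 = 8.458
Arc 2: start y=0.000, vy=8.458 → t=1.692, apex=3.577, x_land=39.385, impact vy=-8.458
  bounce: vy ← 0.47·8.458 = 3.975
Arc 3: start y=0.000, vy=3.975 → t=0.795, apex=0.790, x_land=46.723, impact vy=-3.975
  bounce: vy ← 0.47·3.975 = 1.868
Arc 4: start y=0.000, vy=1.868 → t=0.374, apex=0.175, x_land=50.171, impact vy=-1.868
  bounce: vy ← 0.47·1.868 = 0.878
Arc 5: start y=0.000, vy=0.878 → t=0.176, apex=0.039, x_land=51.792, impact vy=-0.878
  bounce: vy ← 0.47·0.878 = 0.413
Arc 6: start y=0.000, vy=0.413 → t=0.083, apex=0.009, x_land=52.554, impact vy=-0.413
  bounce: vy ← 0.47·0.413 = 0.194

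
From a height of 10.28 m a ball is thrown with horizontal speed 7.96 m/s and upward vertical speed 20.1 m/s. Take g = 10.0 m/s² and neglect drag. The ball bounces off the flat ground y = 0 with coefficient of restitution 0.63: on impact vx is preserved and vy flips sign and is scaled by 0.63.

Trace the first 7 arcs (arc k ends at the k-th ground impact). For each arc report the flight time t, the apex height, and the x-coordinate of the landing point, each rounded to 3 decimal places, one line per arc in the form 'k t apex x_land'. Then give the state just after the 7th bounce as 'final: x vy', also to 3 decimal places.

1 4.479 30.480 35.653
2 3.111 12.098 60.416
3 1.960 4.802 76.017
4 1.235 1.906 85.846
5 0.778 0.756 92.038
6 0.490 0.300 95.939
7 0.309 0.119 98.397
final: 98.397 0.973

Arc 1: start y=10.280, vy=20.100 → t=4.479, apex=30.480, x_land=35.653, impact vy=-24.690
  bounce: vy ← 0.63·24.690 = 15.555
Arc 2: start y=0.000, vy=15.555 → t=3.111, apex=12.098, x_land=60.416, impact vy=-15.555
  bounce: vy ← 0.63·15.555 = 9.800
Arc 3: start y=0.000, vy=9.800 → t=1.960, apex=4.802, x_land=76.017, impact vy=-9.800
  bounce: vy ← 0.63·9.800 = 6.174
Arc 4: start y=0.000, vy=6.174 → t=1.235, apex=1.906, x_land=85.846, impact vy=-6.174
  bounce: vy ← 0.63·6.174 = 3.889
Arc 5: start y=0.000, vy=3.889 → t=0.778, apex=0.756, x_land=92.038, impact vy=-3.889
  bounce: vy ← 0.63·3.889 = 2.450
Arc 6: start y=0.000, vy=2.450 → t=0.490, apex=0.300, x_land=95.939, impact vy=-2.450
  bounce: vy ← 0.63·2.450 = 1.544
Arc 7: start y=0.000, vy=1.544 → t=0.309, apex=0.119, x_land=98.397, impact vy=-1.544
  bounce: vy ← 0.63·1.544 = 0.973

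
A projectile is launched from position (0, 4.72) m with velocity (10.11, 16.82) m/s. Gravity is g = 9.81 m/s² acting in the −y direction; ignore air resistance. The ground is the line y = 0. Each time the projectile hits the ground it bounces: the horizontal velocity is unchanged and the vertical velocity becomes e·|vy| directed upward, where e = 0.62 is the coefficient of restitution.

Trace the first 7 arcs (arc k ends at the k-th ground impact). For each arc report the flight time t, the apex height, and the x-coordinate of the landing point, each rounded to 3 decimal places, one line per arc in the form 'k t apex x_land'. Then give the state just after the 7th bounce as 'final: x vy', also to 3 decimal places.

Arc 1: start y=4.720, vy=16.820 → t=3.690, apex=19.140, x_land=37.305, impact vy=-19.378
  bounce: vy ← 0.62·19.378 = 12.015
Arc 2: start y=0.000, vy=12.015 → t=2.449, apex=7.357, x_land=62.069, impact vy=-12.015
  bounce: vy ← 0.62·12.015 = 7.449
Arc 3: start y=0.000, vy=7.449 → t=1.519, apex=2.828, x_land=77.423, impact vy=-7.449
  bounce: vy ← 0.62·7.449 = 4.618
Arc 4: start y=0.000, vy=4.618 → t=0.942, apex=1.087, x_land=86.942, impact vy=-4.618
  bounce: vy ← 0.62·4.618 = 2.863
Arc 5: start y=0.000, vy=2.863 → t=0.584, apex=0.418, x_land=92.844, impact vy=-2.863
  bounce: vy ← 0.62·2.863 = 1.775
Arc 6: start y=0.000, vy=1.775 → t=0.362, apex=0.161, x_land=96.503, impact vy=-1.775
  bounce: vy ← 0.62·1.775 = 1.101
Arc 7: start y=0.000, vy=1.101 → t=0.224, apex=0.062, x_land=98.772, impact vy=-1.101
  bounce: vy ← 0.62·1.101 = 0.682

1 3.690 19.140 37.305
2 2.449 7.357 62.069
3 1.519 2.828 77.423
4 0.942 1.087 86.942
5 0.584 0.418 92.844
6 0.362 0.161 96.503
7 0.224 0.062 98.772
final: 98.772 0.682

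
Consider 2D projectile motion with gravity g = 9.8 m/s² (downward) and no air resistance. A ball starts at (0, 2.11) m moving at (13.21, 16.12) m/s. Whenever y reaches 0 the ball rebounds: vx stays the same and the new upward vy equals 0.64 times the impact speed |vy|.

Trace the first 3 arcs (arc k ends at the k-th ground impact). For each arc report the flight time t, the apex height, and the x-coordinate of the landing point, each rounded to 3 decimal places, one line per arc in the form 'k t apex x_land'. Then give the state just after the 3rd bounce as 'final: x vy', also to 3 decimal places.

Arc 1: start y=2.110, vy=16.120 → t=3.416, apex=15.368, x_land=45.123, impact vy=-17.355
  bounce: vy ← 0.64·17.355 = 11.107
Arc 2: start y=0.000, vy=11.107 → t=2.267, apex=6.295, x_land=75.068, impact vy=-11.107
  bounce: vy ← 0.64·11.107 = 7.109
Arc 3: start y=0.000, vy=7.109 → t=1.451, apex=2.578, x_land=94.233, impact vy=-7.109
  bounce: vy ← 0.64·7.109 = 4.550

1 3.416 15.368 45.123
2 2.267 6.295 75.068
3 1.451 2.578 94.233
final: 94.233 4.550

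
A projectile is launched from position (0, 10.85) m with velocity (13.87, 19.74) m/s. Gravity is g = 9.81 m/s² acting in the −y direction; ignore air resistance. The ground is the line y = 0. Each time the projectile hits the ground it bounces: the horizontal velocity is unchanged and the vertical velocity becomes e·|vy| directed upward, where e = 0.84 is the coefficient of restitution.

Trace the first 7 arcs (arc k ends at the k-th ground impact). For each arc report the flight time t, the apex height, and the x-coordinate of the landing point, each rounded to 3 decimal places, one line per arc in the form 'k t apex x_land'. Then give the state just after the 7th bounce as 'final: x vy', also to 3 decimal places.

Arc 1: start y=10.850, vy=19.740 → t=4.514, apex=30.711, x_land=62.615, impact vy=-24.547
  bounce: vy ← 0.84·24.547 = 20.619
Arc 2: start y=0.000, vy=20.619 → t=4.204, apex=21.669, x_land=120.921, impact vy=-20.619
  bounce: vy ← 0.84·20.619 = 17.320
Arc 3: start y=0.000, vy=17.320 → t=3.531, apex=15.290, x_land=169.898, impact vy=-17.320
  bounce: vy ← 0.84·17.320 = 14.549
Arc 4: start y=0.000, vy=14.549 → t=2.966, apex=10.789, x_land=211.039, impact vy=-14.549
  bounce: vy ← 0.84·14.549 = 12.221
Arc 5: start y=0.000, vy=12.221 → t=2.492, apex=7.612, x_land=245.597, impact vy=-12.221
  bounce: vy ← 0.84·12.221 = 10.266
Arc 6: start y=0.000, vy=10.266 → t=2.093, apex=5.371, x_land=274.625, impact vy=-10.266
  bounce: vy ← 0.84·10.266 = 8.623
Arc 7: start y=0.000, vy=8.623 → t=1.758, apex=3.790, x_land=299.010, impact vy=-8.623
  bounce: vy ← 0.84·8.623 = 7.244

1 4.514 30.711 62.615
2 4.204 21.669 120.921
3 3.531 15.290 169.898
4 2.966 10.789 211.039
5 2.492 7.612 245.597
6 2.093 5.371 274.625
7 1.758 3.790 299.010
final: 299.010 7.244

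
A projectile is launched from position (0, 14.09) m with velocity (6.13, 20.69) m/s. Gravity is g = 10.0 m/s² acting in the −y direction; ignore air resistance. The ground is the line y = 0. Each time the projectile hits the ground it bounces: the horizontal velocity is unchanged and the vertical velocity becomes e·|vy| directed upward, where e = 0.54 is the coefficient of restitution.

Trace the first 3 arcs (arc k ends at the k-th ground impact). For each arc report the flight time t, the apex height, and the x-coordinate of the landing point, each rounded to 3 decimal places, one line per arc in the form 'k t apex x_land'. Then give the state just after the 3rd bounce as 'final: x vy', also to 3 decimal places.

Arc 1: start y=14.090, vy=20.690 → t=4.733, apex=35.494, x_land=29.015, impact vy=-26.644
  bounce: vy ← 0.54·26.644 = 14.387
Arc 2: start y=0.000, vy=14.387 → t=2.877, apex=10.350, x_land=46.654, impact vy=-14.387
  bounce: vy ← 0.54·14.387 = 7.769
Arc 3: start y=0.000, vy=7.769 → t=1.554, apex=3.018, x_land=56.180, impact vy=-7.769
  bounce: vy ← 0.54·7.769 = 4.195

1 4.733 35.494 29.015
2 2.877 10.350 46.654
3 1.554 3.018 56.180
final: 56.180 4.195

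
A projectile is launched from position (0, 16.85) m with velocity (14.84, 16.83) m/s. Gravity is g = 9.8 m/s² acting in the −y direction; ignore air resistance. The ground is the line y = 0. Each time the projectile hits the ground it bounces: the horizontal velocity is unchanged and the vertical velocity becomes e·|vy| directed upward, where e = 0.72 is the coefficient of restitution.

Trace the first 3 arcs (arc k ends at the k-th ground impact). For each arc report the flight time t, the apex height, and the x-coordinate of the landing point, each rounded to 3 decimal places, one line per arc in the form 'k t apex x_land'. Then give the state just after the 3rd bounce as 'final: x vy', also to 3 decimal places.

1 4.245 31.301 62.993
2 3.640 16.227 117.004
3 2.620 8.412 155.892
final: 155.892 9.245

Arc 1: start y=16.850, vy=16.830 → t=4.245, apex=31.301, x_land=62.993, impact vy=-24.769
  bounce: vy ← 0.72·24.769 = 17.834
Arc 2: start y=0.000, vy=17.834 → t=3.640, apex=16.227, x_land=117.004, impact vy=-17.834
  bounce: vy ← 0.72·17.834 = 12.840
Arc 3: start y=0.000, vy=12.840 → t=2.620, apex=8.412, x_land=155.892, impact vy=-12.840
  bounce: vy ← 0.72·12.840 = 9.245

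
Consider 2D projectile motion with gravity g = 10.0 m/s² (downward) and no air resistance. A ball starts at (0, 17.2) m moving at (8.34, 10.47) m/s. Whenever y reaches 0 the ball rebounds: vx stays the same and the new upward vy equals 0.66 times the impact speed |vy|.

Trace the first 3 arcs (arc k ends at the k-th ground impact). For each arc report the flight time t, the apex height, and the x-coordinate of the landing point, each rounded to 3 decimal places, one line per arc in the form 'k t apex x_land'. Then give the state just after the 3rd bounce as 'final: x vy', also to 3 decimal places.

Arc 1: start y=17.200, vy=10.470 → t=3.177, apex=22.681, x_land=26.495, impact vy=-21.298
  bounce: vy ← 0.66·21.298 = 14.057
Arc 2: start y=0.000, vy=14.057 → t=2.811, apex=9.880, x_land=49.942, impact vy=-14.057
  bounce: vy ← 0.66·14.057 = 9.278
Arc 3: start y=0.000, vy=9.278 → t=1.856, apex=4.304, x_land=65.417, impact vy=-9.278
  bounce: vy ← 0.66·9.278 = 6.123

1 3.177 22.681 26.495
2 2.811 9.880 49.942
3 1.856 4.304 65.417
final: 65.417 6.123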